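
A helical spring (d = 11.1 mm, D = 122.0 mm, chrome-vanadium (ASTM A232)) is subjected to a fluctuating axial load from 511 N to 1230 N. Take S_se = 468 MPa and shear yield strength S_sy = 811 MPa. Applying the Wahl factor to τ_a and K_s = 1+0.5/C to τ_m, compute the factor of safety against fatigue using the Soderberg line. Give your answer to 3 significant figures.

C = D/d = 122.0/11.1 = 10.9910; K_W = (4C−1)/(4C−4)+0.615/C = 1.1310; K_s = 1+0.5/C = 1.0455
F_a = (F_max−F_min)/2 = 359.5 N; F_m = (F_max+F_min)/2 = 870.5 N
τ_a = K_W·8F_aD/(πd³) = 1.1310 × 81.664 = 92.364 MPa
τ_m = K_s·8F_mD/(πd³) = 1.0455 × 197.74 = 206.74 MPa
Soderberg: 1/n_f = τ_a/S_se + τ_m/S_sy = 92.364/468 + 206.74/811 = 0.19736 + 0.25492 = 0.45228
n_f = 1/0.45228 = 2.211

2.21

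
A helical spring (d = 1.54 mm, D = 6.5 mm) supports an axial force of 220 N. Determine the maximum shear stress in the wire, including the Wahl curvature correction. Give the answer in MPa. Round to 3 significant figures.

1370 MPa

Spring index C = D/d = 6.5/1.54 = 4.2208
K_W = (4C−1)/(4C−4) + 0.615/C = 15.883/12.883 + 0.1457 = 1.3786
τ₀ = 8FD/(πd³) = 8·220·6.5/(π·1.54³) = 11440/11.474 = 997.04 MPa
τ_max = K·τ₀ = 1.3786 × 997.04 = 1374.5 MPa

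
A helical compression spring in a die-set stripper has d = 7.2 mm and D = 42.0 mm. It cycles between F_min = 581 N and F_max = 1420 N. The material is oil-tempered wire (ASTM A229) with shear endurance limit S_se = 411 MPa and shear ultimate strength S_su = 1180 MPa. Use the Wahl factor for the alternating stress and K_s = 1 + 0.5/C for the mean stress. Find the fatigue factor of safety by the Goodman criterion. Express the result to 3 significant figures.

1.58

C = D/d = 42.0/7.2 = 5.8333; K_W = (4C−1)/(4C−4)+0.615/C = 1.2606; K_s = 1+0.5/C = 1.0857
F_a = (F_max−F_min)/2 = 419.5 N; F_m = (F_max+F_min)/2 = 1000.5 N
τ_a = K_W·8F_aD/(πd³) = 1.2606 × 120.21 = 151.53 MPa
τ_m = K_s·8F_mD/(πd³) = 1.0857 × 286.69 = 311.26 MPa
Goodman: 1/n_f = τ_a/S_se + τ_m/S_su = 151.53/411 + 311.26/1180 = 0.36869 + 0.26378 = 0.63247
n_f = 1/0.63247 = 1.581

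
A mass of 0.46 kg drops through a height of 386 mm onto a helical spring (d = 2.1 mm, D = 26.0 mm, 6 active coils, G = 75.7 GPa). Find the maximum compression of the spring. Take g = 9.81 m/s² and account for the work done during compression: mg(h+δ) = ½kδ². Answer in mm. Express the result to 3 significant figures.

47.3 mm

k = Gd⁴/(8D³N_a) = (75.7×10³)(2.1⁴)/(8·26.0³·6) = 1.7451 N/mm
W = mg = 0.46 × 9.81 = 4.5126 N
½kδ² − Wδ − Wh = 0 → δ = (W + √(W² + 2kWh))/k
δ = (4.5126 + √(20.364 + 6079.33))/1.7451 = (4.5126 + 78.101)/1.7451 = 47.341 mm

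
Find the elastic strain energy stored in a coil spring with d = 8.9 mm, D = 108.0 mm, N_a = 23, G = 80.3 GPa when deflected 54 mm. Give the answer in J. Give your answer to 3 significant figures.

k = Gd⁴/(8D³N_a) = (80.3×10³)(8.9⁴)/(8·108.0³·23) = 2.1736 N/mm
U = ½kδ² = 0.5 × 2.1736 × 54² = 3169.2 N·mm = 3.1692 J

3.17 J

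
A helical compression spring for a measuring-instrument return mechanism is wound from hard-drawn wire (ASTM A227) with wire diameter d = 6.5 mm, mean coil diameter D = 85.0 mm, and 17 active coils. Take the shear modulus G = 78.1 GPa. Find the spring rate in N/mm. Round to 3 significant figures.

1.67 N/mm

k = Gd⁴/(8D³N_a) = (78.1×10³ × 6.5⁴) / (8 × 85.0³ × 17)
  = 1.39413e+08 / 8.3521e+07 = 1.6692 N/mm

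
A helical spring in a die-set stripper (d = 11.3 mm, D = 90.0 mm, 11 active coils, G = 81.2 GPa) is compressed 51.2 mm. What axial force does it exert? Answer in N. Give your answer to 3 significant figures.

1060 N

k = Gd⁴/(8D³N_a) = (81.2×10³)(11.3⁴)/(8·90.0³·11) = 20.638 N/mm
F = k·δ = 20.638 × 51.2 = 1056.6 N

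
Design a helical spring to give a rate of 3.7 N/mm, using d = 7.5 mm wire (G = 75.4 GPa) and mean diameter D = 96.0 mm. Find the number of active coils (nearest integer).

9

N_a = Gd⁴/(8D³k) = (75.4×10³ × 7.5⁴)/(8 × 96.0³ × 3.7)
    = 2.3857e+08 / 2.61882e+07 = 9.11 → 9 coils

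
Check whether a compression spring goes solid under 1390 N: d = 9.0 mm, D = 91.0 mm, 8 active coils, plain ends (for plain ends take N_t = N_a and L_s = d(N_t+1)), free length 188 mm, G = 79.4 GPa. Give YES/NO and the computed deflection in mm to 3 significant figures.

YES, δ = 129 mm

k = Gd⁴/(8D³N_a) = (79.4×10³)(9.0⁴)/(8·91.0³·8) = 10.802 N/mm
N_t = 8; L_s = 9.0·9 = 81 mm; δ_solid = L₀ − L_s = 188 − 81 = 107 mm
δ = F/k = 1390/10.802 = 128.69 mm
δ ≥ δ_solid → spring goes solid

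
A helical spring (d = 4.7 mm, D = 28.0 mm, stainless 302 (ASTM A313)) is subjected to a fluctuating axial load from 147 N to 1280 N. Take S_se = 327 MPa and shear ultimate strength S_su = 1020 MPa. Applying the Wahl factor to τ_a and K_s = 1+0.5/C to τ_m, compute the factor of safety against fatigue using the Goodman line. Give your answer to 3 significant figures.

0.497

C = D/d = 28.0/4.7 = 5.9574; K_W = (4C−1)/(4C−4)+0.615/C = 1.2545; K_s = 1+0.5/C = 1.0839
F_a = (F_max−F_min)/2 = 566.5 N; F_m = (F_max+F_min)/2 = 713.5 N
τ_a = K_W·8F_aD/(πd³) = 1.2545 × 389.05 = 488.07 MPa
τ_m = K_s·8F_mD/(πd³) = 1.0839 × 490 = 531.13 MPa
Goodman: 1/n_f = τ_a/S_se + τ_m/S_su = 488.07/327 + 531.13/1020 = 1.49257 + 0.52071 = 2.0133
n_f = 1/2.0133 = 0.4967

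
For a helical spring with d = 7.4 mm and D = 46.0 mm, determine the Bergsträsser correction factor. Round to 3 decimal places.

1.229

C = D/d = 46.0/7.4 = 6.2162
K_B = (4C+2)/(4C−3) = 26.865/21.865 = 1.2287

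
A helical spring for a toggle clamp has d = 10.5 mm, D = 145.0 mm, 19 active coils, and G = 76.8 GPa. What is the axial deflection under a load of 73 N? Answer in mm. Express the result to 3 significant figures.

k = Gd⁴/(8D³N_a) = (76.8×10³)(10.5⁴)/(8·145.0³·19) = 2.0145 N/mm
δ = F/k = 73 / 2.0145 = 36.237 mm

36.2 mm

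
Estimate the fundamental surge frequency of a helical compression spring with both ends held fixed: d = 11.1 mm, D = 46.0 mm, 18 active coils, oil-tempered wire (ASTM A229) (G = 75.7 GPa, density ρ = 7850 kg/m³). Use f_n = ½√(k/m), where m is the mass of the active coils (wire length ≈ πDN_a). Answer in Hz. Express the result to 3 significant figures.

k = Gd⁴/(8D³N_a) = (75.7×10³)(11.1⁴)/(8·46.0³·18) = 81.988 N/mm = 81988 N/m
Wire length L = πDN_a = π·46.0·18 = 2601.2 mm
m = ρ·(πd²/4)·L = 7850 × 96.769×10⁻⁶ m² × 2.6012 m = 1.976 kg
f_n = ½√(k/m) = 0.5·√(81988/1.976) = 0.5·√(41492) = 101.85 Hz

102 Hz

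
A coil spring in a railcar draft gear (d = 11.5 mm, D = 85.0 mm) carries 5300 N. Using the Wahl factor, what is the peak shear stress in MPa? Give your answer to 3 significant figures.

Spring index C = D/d = 85.0/11.5 = 7.3913
K_W = (4C−1)/(4C−4) + 0.615/C = 28.565/25.565 + 0.0832 = 1.2006
τ₀ = 8FD/(πd³) = 8·5300·85.0/(π·11.5³) = 3.604e+06/4778 = 754.3 MPa
τ_max = K·τ₀ = 1.2006 × 754.3 = 905.57 MPa

906 MPa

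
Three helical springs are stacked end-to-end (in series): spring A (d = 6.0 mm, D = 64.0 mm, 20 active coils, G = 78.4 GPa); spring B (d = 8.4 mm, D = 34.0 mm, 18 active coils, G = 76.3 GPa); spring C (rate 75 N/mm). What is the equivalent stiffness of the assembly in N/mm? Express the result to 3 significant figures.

k_A = Gd⁴/(8D³N_a) = (78.4×10³)(6.0⁴)/(8·64.0³·20) = 2.4225 N/mm
k_B = Gd⁴/(8D³N_a) = (76.3×10³)(8.4⁴)/(8·34.0³·18) = 67.119 N/mm
Series: 1/k_eq = 1/2.4225 + 1/67.119 + 1/75 = 0.44103; k_eq = 2.2674 N/mm

2.27 N/mm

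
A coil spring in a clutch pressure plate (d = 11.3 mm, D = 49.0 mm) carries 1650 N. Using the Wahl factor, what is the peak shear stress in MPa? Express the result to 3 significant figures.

195 MPa

Spring index C = D/d = 49.0/11.3 = 4.3363
K_W = (4C−1)/(4C−4) + 0.615/C = 16.345/13.345 + 0.1418 = 1.3666
τ₀ = 8FD/(πd³) = 8·1650·49.0/(π·11.3³) = 646800/4533 = 142.69 MPa
τ_max = K·τ₀ = 1.3666 × 142.69 = 195 MPa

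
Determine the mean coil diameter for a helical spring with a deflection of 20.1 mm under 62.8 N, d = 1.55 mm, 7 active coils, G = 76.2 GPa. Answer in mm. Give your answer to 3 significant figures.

Required rate k = F/δ = 62.8/20.1 = 3.1244 N/mm
D = (Gd⁴/(8N_a·k))^(1/3) = (76.2×10³·1.55⁴/(8·7·3.1244))^(1/3)
  = (2513.8)^(1/3) = 13.5970 mm

13.6 mm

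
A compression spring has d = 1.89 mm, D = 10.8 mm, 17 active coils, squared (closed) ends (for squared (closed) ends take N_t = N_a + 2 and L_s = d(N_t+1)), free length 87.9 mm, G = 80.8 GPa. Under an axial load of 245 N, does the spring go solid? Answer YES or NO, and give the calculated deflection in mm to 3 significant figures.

NO, δ = 40.7 mm

k = Gd⁴/(8D³N_a) = (80.8×10³)(1.89⁴)/(8·10.8³·17) = 6.0179 N/mm
N_t = 19; L_s = 1.89·20 = 37.8 mm; δ_solid = L₀ − L_s = 87.9 − 37.8 = 50.1 mm
δ = F/k = 245/6.0179 = 40.712 mm
δ < δ_solid → spring does not go solid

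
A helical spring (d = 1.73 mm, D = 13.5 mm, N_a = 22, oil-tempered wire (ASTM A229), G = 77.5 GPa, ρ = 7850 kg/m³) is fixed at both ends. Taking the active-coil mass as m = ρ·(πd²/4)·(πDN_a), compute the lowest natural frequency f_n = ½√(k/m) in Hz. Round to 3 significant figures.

153 Hz

k = Gd⁴/(8D³N_a) = (77.5×10³)(1.73⁴)/(8·13.5³·22) = 1.6031 N/mm = 1603.1 N/m
Wire length L = πDN_a = π·13.5·22 = 933.05 mm
m = ρ·(πd²/4)·L = 7850 × 2.3506×10⁻⁶ m² × 0.93305 m = 0.017217 kg
f_n = ½√(k/m) = 0.5·√(1603.1/0.017217) = 0.5·√(93114) = 152.57 Hz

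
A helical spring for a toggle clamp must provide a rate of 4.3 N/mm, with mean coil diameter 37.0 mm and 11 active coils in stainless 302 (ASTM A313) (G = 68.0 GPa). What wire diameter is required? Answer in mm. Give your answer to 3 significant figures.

d = (8D³N_a·k / G)^(1/4) = (8·37.0³·11·4.3 / (68.0×10³))^0.25
  = (281.87)^0.25 = 4.0974 mm

4.10 mm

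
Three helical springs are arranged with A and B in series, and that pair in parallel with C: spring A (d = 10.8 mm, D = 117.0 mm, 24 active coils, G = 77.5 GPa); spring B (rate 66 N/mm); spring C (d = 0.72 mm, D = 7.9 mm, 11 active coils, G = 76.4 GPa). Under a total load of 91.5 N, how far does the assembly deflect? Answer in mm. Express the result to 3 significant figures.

24.5 mm

k_A = Gd⁴/(8D³N_a) = (77.5×10³)(10.8⁴)/(8·117.0³·24) = 3.4288 N/mm
k_C = Gd⁴/(8D³N_a) = (76.4×10³)(0.72⁴)/(8·7.9³·11) = 0.47322 N/mm
Springs A,B series: k_AB = 1/(1/3.4288+1/66) = 3.2594 N/mm; parallel with C: k_eq = 3.2594+0.47322 = 3.7327 N/mm
δ = F/k_eq = 91.5/3.7327 = 24.513 mm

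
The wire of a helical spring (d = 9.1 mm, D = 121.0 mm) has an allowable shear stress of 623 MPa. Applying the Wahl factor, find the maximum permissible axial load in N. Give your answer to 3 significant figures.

1380 N

C = D/d = 121.0/9.1 = 13.2967
K_W = (4C−1)/(4C−4) + 0.615/C = 52.187/49.187 + 0.0463 = 1.1072
τ_max = K·8FD/(πd³) → F_max = τ_allow·πd³/(8DK)
F_max = 623·π·9.1³/(8·121.0·1.1072) = 1.4749e+06/1071.8 = 1376.1 N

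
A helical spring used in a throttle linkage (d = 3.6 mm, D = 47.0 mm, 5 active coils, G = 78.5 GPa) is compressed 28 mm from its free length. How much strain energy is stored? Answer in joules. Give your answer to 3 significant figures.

1.24 J

k = Gd⁴/(8D³N_a) = (78.5×10³)(3.6⁴)/(8·47.0³·5) = 3.1749 N/mm
U = ½kδ² = 0.5 × 3.1749 × 28² = 1244.5 N·mm = 1.2445 J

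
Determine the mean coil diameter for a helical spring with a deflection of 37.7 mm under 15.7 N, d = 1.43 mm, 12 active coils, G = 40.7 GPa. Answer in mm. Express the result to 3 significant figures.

Required rate k = F/δ = 15.7/37.7 = 0.41645 N/mm
D = (Gd⁴/(8N_a·k))^(1/3) = (40.7×10³·1.43⁴/(8·12·0.41645))^(1/3)
  = (4257.05)^(1/3) = 16.2070 mm

16.2 mm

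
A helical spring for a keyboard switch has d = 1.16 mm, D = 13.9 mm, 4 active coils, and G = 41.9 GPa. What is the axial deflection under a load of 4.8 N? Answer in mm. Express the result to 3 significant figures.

5.44 mm

k = Gd⁴/(8D³N_a) = (41.9×10³)(1.16⁴)/(8·13.9³·4) = 0.88278 N/mm
δ = F/k = 4.8 / 0.88278 = 5.4374 mm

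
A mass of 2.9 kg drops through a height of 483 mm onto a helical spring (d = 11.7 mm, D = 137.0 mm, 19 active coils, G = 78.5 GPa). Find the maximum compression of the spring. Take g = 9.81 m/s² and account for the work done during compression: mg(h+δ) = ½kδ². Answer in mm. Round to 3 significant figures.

k = Gd⁴/(8D³N_a) = (78.5×10³)(11.7⁴)/(8·137.0³·19) = 3.7636 N/mm
W = mg = 2.9 × 9.81 = 28.449 N
½kδ² − Wδ − Wh = 0 → δ = (W + √(W² + 2kWh))/k
δ = (28.449 + √(809.35 + 103431))/3.7636 = (28.449 + 322.86)/3.7636 = 93.344 mm

93.3 mm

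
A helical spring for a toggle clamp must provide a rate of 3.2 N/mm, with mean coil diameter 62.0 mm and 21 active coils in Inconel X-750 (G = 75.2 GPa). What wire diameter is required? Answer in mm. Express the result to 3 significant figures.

d = (8D³N_a·k / G)^(1/4) = (8·62.0³·21·3.2 / (75.2×10³))^0.25
  = (1703.8)^0.25 = 6.4247 mm

6.42 mm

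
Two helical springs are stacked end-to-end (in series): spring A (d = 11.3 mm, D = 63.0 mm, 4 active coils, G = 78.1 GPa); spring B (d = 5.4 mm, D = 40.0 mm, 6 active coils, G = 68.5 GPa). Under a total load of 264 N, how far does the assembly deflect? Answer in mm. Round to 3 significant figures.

k_A = Gd⁴/(8D³N_a) = (78.1×10³)(11.3⁴)/(8·63.0³·4) = 159.15 N/mm
k_B = Gd⁴/(8D³N_a) = (68.5×10³)(5.4⁴)/(8·40.0³·6) = 18.96 N/mm
Series: 1/k_eq = 1/159.15 + 1/18.96 = 0.059025; k_eq = 16.942 N/mm
δ = F/k_eq = 264/16.942 = 15.583 mm

15.6 mm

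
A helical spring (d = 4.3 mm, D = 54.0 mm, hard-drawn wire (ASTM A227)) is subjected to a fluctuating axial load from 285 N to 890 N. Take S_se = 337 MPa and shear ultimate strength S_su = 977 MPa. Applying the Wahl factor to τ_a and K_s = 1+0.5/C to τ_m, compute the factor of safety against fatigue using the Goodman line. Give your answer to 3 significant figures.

C = D/d = 54.0/4.3 = 12.5581; K_W = (4C−1)/(4C−4)+0.615/C = 1.1139; K_s = 1+0.5/C = 1.0398
F_a = (F_max−F_min)/2 = 302.5 N; F_m = (F_max+F_min)/2 = 587.5 N
τ_a = K_W·8F_aD/(πd³) = 1.1139 × 523.18 = 582.75 MPa
τ_m = K_s·8F_mD/(πd³) = 1.0398 × 1016.1 = 1056.6 MPa
Goodman: 1/n_f = τ_a/S_se + τ_m/S_su = 582.75/337 + 1056.6/977 = 1.72924 + 1.08143 = 2.8107
n_f = 1/2.8107 = 0.3558

0.356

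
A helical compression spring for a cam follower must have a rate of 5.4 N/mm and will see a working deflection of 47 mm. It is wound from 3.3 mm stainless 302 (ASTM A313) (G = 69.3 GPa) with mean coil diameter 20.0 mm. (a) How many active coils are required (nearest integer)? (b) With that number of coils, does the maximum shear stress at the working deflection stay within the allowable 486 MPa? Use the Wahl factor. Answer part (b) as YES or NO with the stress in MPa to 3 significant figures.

(a) 24 coils; (b) YES, τ_max = 445 MPa

N_a = Gd⁴/(8D³k) = (69.3×10³)(3.3⁴)/(8·20.0³·5.4) = 23.78 → N_a = 24
Actual rate k = Gd⁴/(8D³·24) = 5.3505 N/mm
Working load F = kδ = 5.3505·47 = 251.48 N
C = 20.0/3.3 = 6.0606; K_W = (4C−1)/(4C−4)+0.615/C = 1.2497
τ_max = K_W·8FD/(πd³) = 1.2497·356.39 = 445.37 MPa
τ_max ≤ 486 MPa → acceptable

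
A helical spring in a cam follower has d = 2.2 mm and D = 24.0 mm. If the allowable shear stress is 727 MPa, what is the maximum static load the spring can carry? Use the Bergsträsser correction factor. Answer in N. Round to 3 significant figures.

113 N

C = D/d = 24.0/2.2 = 10.9091
K_B = (4C+2)/(4C−3) = 45.636/40.636 = 1.1230
τ_max = K·8FD/(πd³) → F_max = τ_allow·πd³/(8DK)
F_max = 727·π·2.2³/(8·24.0·1.1230) = 24319/215.62 = 112.79 N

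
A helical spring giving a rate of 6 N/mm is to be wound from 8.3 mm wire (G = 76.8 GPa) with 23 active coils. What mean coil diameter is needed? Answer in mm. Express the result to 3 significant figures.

69.1 mm

D = (Gd⁴/(8N_a·k))^(1/3) = (76.8×10³·8.3⁴/(8·23·6))^(1/3)
  = (330145)^(1/3) = 69.1143 mm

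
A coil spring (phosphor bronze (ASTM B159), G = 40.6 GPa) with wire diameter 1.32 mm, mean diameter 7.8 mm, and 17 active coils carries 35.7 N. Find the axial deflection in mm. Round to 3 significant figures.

k = Gd⁴/(8D³N_a) = (40.6×10³)(1.32⁴)/(8·7.8³·17) = 1.9098 N/mm
δ = F/k = 35.7 / 1.9098 = 18.693 mm

18.7 mm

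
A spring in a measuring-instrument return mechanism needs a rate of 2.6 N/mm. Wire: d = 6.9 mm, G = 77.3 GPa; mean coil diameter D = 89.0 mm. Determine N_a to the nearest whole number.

12

N_a = Gd⁴/(8D³k) = (77.3×10³ × 6.9⁴)/(8 × 89.0³ × 2.6)
    = 1.75217e+08 / 1.46634e+07 = 11.95 → 12 coils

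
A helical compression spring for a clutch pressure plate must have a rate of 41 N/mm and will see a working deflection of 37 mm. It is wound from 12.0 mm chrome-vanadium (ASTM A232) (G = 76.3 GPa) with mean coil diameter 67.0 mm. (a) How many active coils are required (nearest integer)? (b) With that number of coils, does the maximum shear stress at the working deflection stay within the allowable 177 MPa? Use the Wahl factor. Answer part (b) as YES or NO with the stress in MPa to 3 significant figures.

N_a = Gd⁴/(8D³k) = (76.3×10³)(12.0⁴)/(8·67.0³·41) = 16.04 → N_a = 16
Actual rate k = Gd⁴/(8D³·16) = 41.097 N/mm
Working load F = kδ = 41.097·37 = 1520.6 N
C = 67.0/12.0 = 5.5833; K_W = (4C−1)/(4C−4)+0.615/C = 1.2738
τ_max = K_W·8FD/(πd³) = 1.2738·150.14 = 191.24 MPa
τ_max > 177 MPa → exceeds allowable

(a) 16 coils; (b) NO, τ_max = 191 MPa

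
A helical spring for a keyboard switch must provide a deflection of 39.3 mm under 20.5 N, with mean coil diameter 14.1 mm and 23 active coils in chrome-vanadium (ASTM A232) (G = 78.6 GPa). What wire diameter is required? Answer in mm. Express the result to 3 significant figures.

1.36 mm

Required rate k = F/δ = 20.5/39.3 = 0.52163 N/mm
d = (8D³N_a·k / G)^(1/4) = (8·14.1³·23·0.52163 / (78.6×10³))^0.25
  = (3.4231)^0.25 = 1.3602 mm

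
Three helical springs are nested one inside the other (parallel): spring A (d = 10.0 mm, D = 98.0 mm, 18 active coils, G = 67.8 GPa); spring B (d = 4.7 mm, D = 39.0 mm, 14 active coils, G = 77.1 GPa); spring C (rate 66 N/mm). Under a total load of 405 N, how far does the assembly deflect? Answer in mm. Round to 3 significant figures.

5.28 mm

k_A = Gd⁴/(8D³N_a) = (67.8×10³)(10.0⁴)/(8·98.0³·18) = 5.0025 N/mm
k_B = Gd⁴/(8D³N_a) = (77.1×10³)(4.7⁴)/(8·39.0³·14) = 5.6628 N/mm
Parallel: k_eq = 5.0025 + 5.6628 + 66 = 76.665 N/mm
δ = F/k_eq = 405/76.665 = 5.2827 mm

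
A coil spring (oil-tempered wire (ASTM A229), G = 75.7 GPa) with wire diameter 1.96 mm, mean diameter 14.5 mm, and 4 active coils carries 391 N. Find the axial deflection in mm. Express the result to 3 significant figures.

34.1 mm

k = Gd⁴/(8D³N_a) = (75.7×10³)(1.96⁴)/(8·14.5³·4) = 11.452 N/mm
δ = F/k = 391 / 11.452 = 34.144 mm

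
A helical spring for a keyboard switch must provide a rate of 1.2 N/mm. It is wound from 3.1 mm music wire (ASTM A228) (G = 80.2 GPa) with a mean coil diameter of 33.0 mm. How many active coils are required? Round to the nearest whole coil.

N_a = Gd⁴/(8D³k) = (80.2×10³ × 3.1⁴)/(8 × 33.0³ × 1.2)
    = 7.40664e+06 / 344995 = 21.47 → 21 coils

21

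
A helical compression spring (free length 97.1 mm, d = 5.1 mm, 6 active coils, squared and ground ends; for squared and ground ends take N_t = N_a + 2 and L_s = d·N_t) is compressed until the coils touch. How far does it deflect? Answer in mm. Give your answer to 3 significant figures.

N_t = 8; L_s = 5.1·8 = 40.8 mm
δ_solid = L₀ − L_s = 97.1 − 40.8 = 56.3 mm

56.3 mm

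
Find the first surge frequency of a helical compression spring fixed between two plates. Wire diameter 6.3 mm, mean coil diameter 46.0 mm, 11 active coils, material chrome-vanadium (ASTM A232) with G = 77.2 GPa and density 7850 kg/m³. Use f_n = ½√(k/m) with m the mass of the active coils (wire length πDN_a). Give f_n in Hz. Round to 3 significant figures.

k = Gd⁴/(8D³N_a) = (77.2×10³)(6.3⁴)/(8·46.0³·11) = 14.198 N/mm = 14198 N/m
Wire length L = πDN_a = π·46.0·11 = 1589.6 mm
m = ρ·(πd²/4)·L = 7850 × 31.172×10⁻⁶ m² × 1.5896 m = 0.38899 kg
f_n = ½√(k/m) = 0.5·√(14198/0.38899) = 0.5·√(36499) = 95.524 Hz

95.5 Hz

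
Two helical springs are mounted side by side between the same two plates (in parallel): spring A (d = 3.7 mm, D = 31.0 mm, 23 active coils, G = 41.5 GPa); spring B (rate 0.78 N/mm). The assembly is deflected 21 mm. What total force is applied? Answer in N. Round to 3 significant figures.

k_A = Gd⁴/(8D³N_a) = (41.5×10³)(3.7⁴)/(8·31.0³·23) = 1.4189 N/mm
Parallel: k_eq = 1.4189 + 0.78 = 2.1989 N/mm
F = k_eq·δ = 2.1989·21 = 46.177 N

46.2 N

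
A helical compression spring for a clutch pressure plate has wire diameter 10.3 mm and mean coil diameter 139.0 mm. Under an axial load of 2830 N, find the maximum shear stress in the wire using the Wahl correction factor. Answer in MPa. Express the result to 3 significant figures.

1010 MPa

Spring index C = D/d = 139.0/10.3 = 13.4951
K_W = (4C−1)/(4C−4) + 0.615/C = 52.981/49.981 + 0.0456 = 1.1056
τ₀ = 8FD/(πd³) = 8·2830·139.0/(π·10.3³) = 3.14696e+06/3432.9 = 916.71 MPa
τ_max = K·τ₀ = 1.1056 × 916.71 = 1013.5 MPa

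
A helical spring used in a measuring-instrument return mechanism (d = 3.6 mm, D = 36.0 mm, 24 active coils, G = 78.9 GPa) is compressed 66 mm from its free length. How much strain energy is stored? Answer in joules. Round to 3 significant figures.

k = Gd⁴/(8D³N_a) = (78.9×10³)(3.6⁴)/(8·36.0³·24) = 1.4794 N/mm
U = ½kδ² = 0.5 × 1.4794 × 66² = 3222.1 N·mm = 3.2221 J

3.22 J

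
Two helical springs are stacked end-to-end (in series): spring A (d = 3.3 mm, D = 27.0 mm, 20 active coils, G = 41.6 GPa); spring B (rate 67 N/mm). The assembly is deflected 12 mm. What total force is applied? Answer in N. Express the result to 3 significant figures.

18.4 N

k_A = Gd⁴/(8D³N_a) = (41.6×10³)(3.3⁴)/(8·27.0³·20) = 1.5665 N/mm
Series: 1/k_eq = 1/1.5665 + 1/67 = 0.65328; k_eq = 1.5307 N/mm
F = k_eq·δ = 1.5307·12 = 18.369 N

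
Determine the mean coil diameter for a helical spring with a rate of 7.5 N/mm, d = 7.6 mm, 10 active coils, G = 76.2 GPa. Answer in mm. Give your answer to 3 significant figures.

D = (Gd⁴/(8N_a·k))^(1/3) = (76.2×10³·7.6⁴/(8·10·7.5))^(1/3)
  = (423700)^(1/3) = 75.1080 mm

75.1 mm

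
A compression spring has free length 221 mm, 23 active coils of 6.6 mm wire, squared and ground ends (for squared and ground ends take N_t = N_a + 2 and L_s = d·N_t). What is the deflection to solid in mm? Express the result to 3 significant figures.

N_t = 25; L_s = 6.6·25 = 165 mm
δ_solid = L₀ − L_s = 221 − 165 = 56 mm

56.0 mm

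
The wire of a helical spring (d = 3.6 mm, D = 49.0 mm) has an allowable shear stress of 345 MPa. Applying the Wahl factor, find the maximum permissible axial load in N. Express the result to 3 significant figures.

C = D/d = 49.0/3.6 = 13.6111
K_W = (4C−1)/(4C−4) + 0.615/C = 53.444/50.444 + 0.0452 = 1.1047
τ_max = K·8FD/(πd³) → F_max = τ_allow·πd³/(8DK)
F_max = 345·π·3.6³/(8·49.0·1.1047) = 50568/433.02 = 116.78 N

117 N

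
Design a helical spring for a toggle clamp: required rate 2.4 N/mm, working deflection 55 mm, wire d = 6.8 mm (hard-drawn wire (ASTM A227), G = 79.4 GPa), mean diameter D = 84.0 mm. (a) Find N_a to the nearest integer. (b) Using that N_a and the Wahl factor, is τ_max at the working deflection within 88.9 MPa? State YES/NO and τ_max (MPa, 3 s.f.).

(a) 15 coils; (b) NO, τ_max = 99.7 MPa

N_a = Gd⁴/(8D³k) = (79.4×10³)(6.8⁴)/(8·84.0³·2.4) = 14.92 → N_a = 15
Actual rate k = Gd⁴/(8D³·15) = 2.3869 N/mm
Working load F = kδ = 2.3869·55 = 131.28 N
C = 84.0/6.8 = 12.3529; K_W = (4C−1)/(4C−4)+0.615/C = 1.1158
τ_max = K_W·8FD/(πd³) = 1.1158·89.308 = 99.655 MPa
τ_max > 88.9 MPa → exceeds allowable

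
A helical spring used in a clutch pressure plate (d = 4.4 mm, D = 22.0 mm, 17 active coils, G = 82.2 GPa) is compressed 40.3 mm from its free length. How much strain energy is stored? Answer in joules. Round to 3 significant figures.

k = Gd⁴/(8D³N_a) = (82.2×10³)(4.4⁴)/(8·22.0³·17) = 21.275 N/mm
U = ½kδ² = 0.5 × 21.275 × 40.3² = 17276 N·mm = 17.276 J

17.3 J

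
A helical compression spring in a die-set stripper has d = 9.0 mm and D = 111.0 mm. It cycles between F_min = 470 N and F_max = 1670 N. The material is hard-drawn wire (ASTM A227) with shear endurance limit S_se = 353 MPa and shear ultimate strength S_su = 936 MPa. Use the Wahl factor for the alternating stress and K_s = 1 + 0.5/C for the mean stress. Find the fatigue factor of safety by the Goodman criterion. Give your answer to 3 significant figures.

C = D/d = 111.0/9.0 = 12.3333; K_W = (4C−1)/(4C−4)+0.615/C = 1.1160; K_s = 1+0.5/C = 1.0405
F_a = (F_max−F_min)/2 = 600 N; F_m = (F_max+F_min)/2 = 1070 N
τ_a = K_W·8F_aD/(πd³) = 1.1160 × 232.64 = 259.64 MPa
τ_m = K_s·8F_mD/(πd³) = 1.0405 × 414.88 = 431.7 MPa
Goodman: 1/n_f = τ_a/S_se + τ_m/S_su = 259.64/353 + 431.7/936 = 0.73552 + 0.46121 = 1.1967
n_f = 1/1.1967 = 0.8356

0.836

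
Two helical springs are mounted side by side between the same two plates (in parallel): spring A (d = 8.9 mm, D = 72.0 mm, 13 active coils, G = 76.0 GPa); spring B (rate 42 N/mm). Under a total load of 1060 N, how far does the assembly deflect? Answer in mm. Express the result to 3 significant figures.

k_A = Gd⁴/(8D³N_a) = (76.0×10³)(8.9⁴)/(8·72.0³·13) = 12.284 N/mm
Parallel: k_eq = 12.284 + 42 = 54.284 N/mm
δ = F/k_eq = 1060/54.284 = 19.527 mm

19.5 mm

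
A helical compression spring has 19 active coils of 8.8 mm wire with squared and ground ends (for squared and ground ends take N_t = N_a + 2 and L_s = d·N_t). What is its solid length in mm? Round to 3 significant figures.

185 mm

squared and ground ends: N_t = N_a + 2 = 19 + 2 = 21
L_s = d·N_t = 8.8 × 21 = 184.8 mm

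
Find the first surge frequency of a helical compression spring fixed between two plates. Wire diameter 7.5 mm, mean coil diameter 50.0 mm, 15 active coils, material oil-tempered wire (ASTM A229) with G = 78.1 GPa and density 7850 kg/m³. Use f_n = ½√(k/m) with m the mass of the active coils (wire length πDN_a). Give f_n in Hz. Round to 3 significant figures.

k = Gd⁴/(8D³N_a) = (78.1×10³)(7.5⁴)/(8·50.0³·15) = 16.474 N/mm = 16474 N/m
Wire length L = πDN_a = π·50.0·15 = 2356.2 mm
m = ρ·(πd²/4)·L = 7850 × 44.179×10⁻⁶ m² × 2.3562 m = 0.81713 kg
f_n = ½√(k/m) = 0.5·√(16474/0.81713) = 0.5·√(20161) = 70.995 Hz

71.0 Hz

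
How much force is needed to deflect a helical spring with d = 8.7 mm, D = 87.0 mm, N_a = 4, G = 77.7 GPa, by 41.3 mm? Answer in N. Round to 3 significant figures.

k = Gd⁴/(8D³N_a) = (77.7×10³)(8.7⁴)/(8·87.0³·4) = 21.125 N/mm
F = k·δ = 21.125 × 41.3 = 872.45 N

872 N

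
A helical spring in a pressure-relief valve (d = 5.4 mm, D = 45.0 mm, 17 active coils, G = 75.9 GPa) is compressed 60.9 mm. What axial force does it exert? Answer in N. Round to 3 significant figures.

317 N

k = Gd⁴/(8D³N_a) = (75.9×10³)(5.4⁴)/(8·45.0³·17) = 5.2076 N/mm
F = k·δ = 5.2076 × 60.9 = 317.14 N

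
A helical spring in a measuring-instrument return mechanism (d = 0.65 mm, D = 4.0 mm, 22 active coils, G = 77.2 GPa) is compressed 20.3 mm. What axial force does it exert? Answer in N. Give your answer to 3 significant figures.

k = Gd⁴/(8D³N_a) = (77.2×10³)(0.65⁴)/(8·4.0³·22) = 1.2234 N/mm
F = k·δ = 1.2234 × 20.3 = 24.836 N

24.8 N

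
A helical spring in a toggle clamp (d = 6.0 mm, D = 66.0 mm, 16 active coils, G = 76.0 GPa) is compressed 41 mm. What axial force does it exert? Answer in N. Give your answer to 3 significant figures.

k = Gd⁴/(8D³N_a) = (76.0×10³)(6.0⁴)/(8·66.0³·16) = 2.6766 N/mm
F = k·δ = 2.6766 × 41 = 109.74 N

110 N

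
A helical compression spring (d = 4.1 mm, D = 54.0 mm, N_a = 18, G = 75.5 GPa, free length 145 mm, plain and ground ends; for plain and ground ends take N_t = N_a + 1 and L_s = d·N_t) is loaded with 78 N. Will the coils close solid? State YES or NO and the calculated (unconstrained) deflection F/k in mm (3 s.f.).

k = Gd⁴/(8D³N_a) = (75.5×10³)(4.1⁴)/(8·54.0³·18) = 0.94089 N/mm
N_t = 19; L_s = 4.1·19 = 77.9 mm; δ_solid = L₀ − L_s = 145 − 77.9 = 67.1 mm
δ = F/k = 78/0.94089 = 82.9 mm
δ ≥ δ_solid → spring goes solid

YES, δ = 82.9 mm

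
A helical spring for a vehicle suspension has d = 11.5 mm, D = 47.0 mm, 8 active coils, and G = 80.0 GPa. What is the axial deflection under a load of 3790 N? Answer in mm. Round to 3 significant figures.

18.0 mm

k = Gd⁴/(8D³N_a) = (80.0×10³)(11.5⁴)/(8·47.0³·8) = 210.58 N/mm
δ = F/k = 3790 / 210.58 = 17.998 mm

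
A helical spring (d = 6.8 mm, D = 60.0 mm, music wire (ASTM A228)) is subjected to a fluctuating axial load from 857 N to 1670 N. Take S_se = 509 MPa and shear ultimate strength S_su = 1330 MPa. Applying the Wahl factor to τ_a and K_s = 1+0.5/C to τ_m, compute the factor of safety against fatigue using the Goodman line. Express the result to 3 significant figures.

C = D/d = 60.0/6.8 = 8.8235; K_W = (4C−1)/(4C−4)+0.615/C = 1.1656; K_s = 1+0.5/C = 1.0567
F_a = (F_max−F_min)/2 = 406.5 N; F_m = (F_max+F_min)/2 = 1263.5 N
τ_a = K_W·8F_aD/(πd³) = 1.1656 × 197.53 = 230.23 MPa
τ_m = K_s·8F_mD/(πd³) = 1.0567 × 613.96 = 648.75 MPa
Goodman: 1/n_f = τ_a/S_se + τ_m/S_su = 230.23/509 + 648.75/1330 = 0.45232 + 0.48778 = 0.9401
n_f = 1/0.9401 = 1.064

1.06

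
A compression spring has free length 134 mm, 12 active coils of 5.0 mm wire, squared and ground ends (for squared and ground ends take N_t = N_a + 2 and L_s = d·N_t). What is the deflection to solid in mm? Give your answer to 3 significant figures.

N_t = 14; L_s = 5.0·14 = 70 mm
δ_solid = L₀ − L_s = 134 − 70 = 64 mm

64.0 mm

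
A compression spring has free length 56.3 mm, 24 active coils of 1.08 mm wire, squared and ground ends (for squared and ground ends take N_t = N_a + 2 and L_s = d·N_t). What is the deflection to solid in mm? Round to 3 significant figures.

28.2 mm

N_t = 26; L_s = 1.08·26 = 28.08 mm
δ_solid = L₀ − L_s = 56.3 − 28.08 = 28.22 mm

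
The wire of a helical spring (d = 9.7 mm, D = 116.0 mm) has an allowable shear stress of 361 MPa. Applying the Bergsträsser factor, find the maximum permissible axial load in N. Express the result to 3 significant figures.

1000 N

C = D/d = 116.0/9.7 = 11.9588
K_B = (4C+2)/(4C−3) = 49.835/44.835 = 1.1115
τ_max = K·8FD/(πd³) → F_max = τ_allow·πd³/(8DK)
F_max = 361·π·9.7³/(8·116.0·1.1115) = 1.0351e+06/1031.5 = 1003.5 N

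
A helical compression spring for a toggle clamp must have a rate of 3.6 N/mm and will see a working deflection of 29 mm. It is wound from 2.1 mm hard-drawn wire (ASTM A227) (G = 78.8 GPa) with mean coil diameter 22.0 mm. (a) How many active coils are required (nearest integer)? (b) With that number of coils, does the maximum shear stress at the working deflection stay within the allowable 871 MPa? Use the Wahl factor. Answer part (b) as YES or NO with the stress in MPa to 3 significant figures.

(a) 5 coils; (b) YES, τ_max = 718 MPa

N_a = Gd⁴/(8D³k) = (78.8×10³)(2.1⁴)/(8·22.0³·3.6) = 4.997 → N_a = 5
Actual rate k = Gd⁴/(8D³·5) = 3.5981 N/mm
Working load F = kδ = 3.5981·29 = 104.35 N
C = 22.0/2.1 = 10.4762; K_W = (4C−1)/(4C−4)+0.615/C = 1.1379
τ_max = K_W·8FD/(πd³) = 1.1379·631.22 = 718.23 MPa
τ_max ≤ 871 MPa → acceptable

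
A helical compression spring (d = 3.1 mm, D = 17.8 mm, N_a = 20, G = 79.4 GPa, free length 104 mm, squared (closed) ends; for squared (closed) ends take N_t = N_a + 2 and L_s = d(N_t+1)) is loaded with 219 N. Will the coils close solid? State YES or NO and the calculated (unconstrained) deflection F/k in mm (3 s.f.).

NO, δ = 26.9 mm

k = Gd⁴/(8D³N_a) = (79.4×10³)(3.1⁴)/(8·17.8³·20) = 8.1262 N/mm
N_t = 22; L_s = 3.1·23 = 71.3 mm; δ_solid = L₀ − L_s = 104 − 71.3 = 32.7 mm
δ = F/k = 219/8.1262 = 26.95 mm
δ < δ_solid → spring does not go solid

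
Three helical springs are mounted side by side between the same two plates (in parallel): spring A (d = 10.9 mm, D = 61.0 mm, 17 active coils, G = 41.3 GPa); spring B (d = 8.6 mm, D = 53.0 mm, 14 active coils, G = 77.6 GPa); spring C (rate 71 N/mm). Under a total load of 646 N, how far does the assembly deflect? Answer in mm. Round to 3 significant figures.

k_A = Gd⁴/(8D³N_a) = (41.3×10³)(10.9⁴)/(8·61.0³·17) = 18.885 N/mm
k_B = Gd⁴/(8D³N_a) = (77.6×10³)(8.6⁴)/(8·53.0³·14) = 25.457 N/mm
Parallel: k_eq = 18.885 + 25.457 + 71 = 115.34 N/mm
δ = F/k_eq = 646/115.34 = 5.6007 mm

5.60 mm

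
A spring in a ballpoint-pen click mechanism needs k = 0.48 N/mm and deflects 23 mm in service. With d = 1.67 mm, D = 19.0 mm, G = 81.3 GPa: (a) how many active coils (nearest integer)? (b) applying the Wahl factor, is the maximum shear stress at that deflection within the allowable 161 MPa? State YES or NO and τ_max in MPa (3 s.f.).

(a) 24 coils; (b) YES, τ_max = 129 MPa

N_a = Gd⁴/(8D³k) = (81.3×10³)(1.67⁴)/(8·19.0³·0.48) = 24.01 → N_a = 24
Actual rate k = Gd⁴/(8D³·24) = 0.48017 N/mm
Working load F = kδ = 0.48017·23 = 11.044 N
C = 19.0/1.67 = 11.3772; K_W = (4C−1)/(4C−4)+0.615/C = 1.1263
τ_max = K_W·8FD/(πd³) = 1.1263·114.73 = 129.22 MPa
τ_max ≤ 161 MPa → acceptable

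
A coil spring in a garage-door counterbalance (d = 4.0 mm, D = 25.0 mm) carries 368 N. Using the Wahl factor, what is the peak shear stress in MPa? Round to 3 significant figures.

454 MPa

Spring index C = D/d = 25.0/4.0 = 6.2500
K_W = (4C−1)/(4C−4) + 0.615/C = 24.000/21.000 + 0.0984 = 1.2413
τ₀ = 8FD/(πd³) = 8·368·25.0/(π·4.0³) = 73600/201.06 = 366.06 MPa
τ_max = K·τ₀ = 1.2413 × 366.06 = 454.37 MPa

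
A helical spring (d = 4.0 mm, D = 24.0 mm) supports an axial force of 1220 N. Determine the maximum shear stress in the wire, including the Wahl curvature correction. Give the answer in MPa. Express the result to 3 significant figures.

Spring index C = D/d = 24.0/4.0 = 6.0000
K_W = (4C−1)/(4C−4) + 0.615/C = 23.000/20.000 + 0.1025 = 1.2525
τ₀ = 8FD/(πd³) = 8·1220·24.0/(π·4.0³) = 234240/201.06 = 1165 MPa
τ_max = K·τ₀ = 1.2525 × 1165 = 1459.2 MPa

1460 MPa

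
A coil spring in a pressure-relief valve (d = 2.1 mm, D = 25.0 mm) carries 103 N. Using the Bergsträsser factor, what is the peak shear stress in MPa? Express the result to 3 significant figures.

787 MPa

Spring index C = D/d = 25.0/2.1 = 11.9048
K_B = (4C+2)/(4C−3) = 49.619/44.619 = 1.1121
τ₀ = 8FD/(πd³) = 8·103·25.0/(π·2.1³) = 20600/29.094 = 708.04 MPa
τ_max = K·τ₀ = 1.1121 × 708.04 = 787.39 MPa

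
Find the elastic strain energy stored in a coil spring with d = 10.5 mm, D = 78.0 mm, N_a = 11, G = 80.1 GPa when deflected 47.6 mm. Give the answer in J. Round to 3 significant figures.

k = Gd⁴/(8D³N_a) = (80.1×10³)(10.5⁴)/(8·78.0³·11) = 23.314 N/mm
U = ½kδ² = 0.5 × 23.314 × 47.6² = 26412 N·mm = 26.412 J

26.4 J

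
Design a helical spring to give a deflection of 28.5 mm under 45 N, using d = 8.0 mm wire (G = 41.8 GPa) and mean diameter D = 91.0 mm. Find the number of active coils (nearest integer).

Required rate k = F/δ = 45/28.5 = 1.5789 N/mm
N_a = Gd⁴/(8D³k) = (41.8×10³ × 8.0⁴)/(8 × 91.0³ × 1.5789)
    = 1.71213e+08 / 9.51879e+06 = 17.99 → 18 coils

18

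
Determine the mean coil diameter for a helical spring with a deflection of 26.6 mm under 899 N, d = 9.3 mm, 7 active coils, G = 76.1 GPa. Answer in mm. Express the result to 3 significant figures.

67.0 mm

Required rate k = F/δ = 899/26.6 = 33.797 N/mm
D = (Gd⁴/(8N_a·k))^(1/3) = (76.1×10³·9.3⁴/(8·7·33.797))^(1/3)
  = (300781)^(1/3) = 67.0013 mm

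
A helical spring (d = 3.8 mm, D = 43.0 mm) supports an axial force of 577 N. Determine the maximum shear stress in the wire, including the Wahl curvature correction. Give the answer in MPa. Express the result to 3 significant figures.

1300 MPa

Spring index C = D/d = 43.0/3.8 = 11.3158
K_W = (4C−1)/(4C−4) + 0.615/C = 44.263/41.263 + 0.0543 = 1.1271
τ₀ = 8FD/(πd³) = 8·577·43.0/(π·3.8³) = 198488/172.39 = 1151.4 MPa
τ_max = K·τ₀ = 1.1271 × 1151.4 = 1297.7 MPa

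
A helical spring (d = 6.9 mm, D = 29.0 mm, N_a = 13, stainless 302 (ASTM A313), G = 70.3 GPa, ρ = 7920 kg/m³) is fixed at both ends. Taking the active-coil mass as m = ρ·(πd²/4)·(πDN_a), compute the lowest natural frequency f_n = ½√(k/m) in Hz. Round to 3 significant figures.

212 Hz

k = Gd⁴/(8D³N_a) = (70.3×10³)(6.9⁴)/(8·29.0³·13) = 62.824 N/mm = 62824 N/m
Wire length L = πDN_a = π·29.0·13 = 1184.4 mm
m = ρ·(πd²/4)·L = 7920 × 37.393×10⁻⁶ m² × 1.1844 m = 0.35076 kg
f_n = ½√(k/m) = 0.5·√(62824/0.35076) = 0.5·√(1.7911e+05) = 211.61 Hz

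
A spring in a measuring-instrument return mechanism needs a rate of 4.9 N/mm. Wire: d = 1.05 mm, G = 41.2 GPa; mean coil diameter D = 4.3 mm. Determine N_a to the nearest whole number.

16

N_a = Gd⁴/(8D³k) = (41.2×10³ × 1.05⁴)/(8 × 4.3³ × 4.9)
    = 50078.9 / 3116.67 = 16.07 → 16 coils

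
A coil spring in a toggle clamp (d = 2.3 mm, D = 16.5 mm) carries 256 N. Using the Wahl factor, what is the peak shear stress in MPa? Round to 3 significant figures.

Spring index C = D/d = 16.5/2.3 = 7.1739
K_W = (4C−1)/(4C−4) + 0.615/C = 27.696/24.696 + 0.0857 = 1.2072
τ₀ = 8FD/(πd³) = 8·256·16.5/(π·2.3³) = 33792/38.224 = 884.06 MPa
τ_max = K·τ₀ = 1.2072 × 884.06 = 1067.2 MPa

1070 MPa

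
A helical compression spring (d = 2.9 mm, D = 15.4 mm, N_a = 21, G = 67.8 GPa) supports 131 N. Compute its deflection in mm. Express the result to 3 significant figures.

k = Gd⁴/(8D³N_a) = (67.8×10³)(2.9⁴)/(8·15.4³·21) = 7.8154 N/mm
δ = F/k = 131 / 7.8154 = 16.762 mm

16.8 mm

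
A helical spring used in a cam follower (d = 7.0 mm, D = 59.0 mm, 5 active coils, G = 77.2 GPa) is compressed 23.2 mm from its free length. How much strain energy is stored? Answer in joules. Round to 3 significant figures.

k = Gd⁴/(8D³N_a) = (77.2×10³)(7.0⁴)/(8·59.0³·5) = 22.563 N/mm
U = ½kδ² = 0.5 × 22.563 × 23.2² = 6072.1 N·mm = 6.0721 J

6.07 J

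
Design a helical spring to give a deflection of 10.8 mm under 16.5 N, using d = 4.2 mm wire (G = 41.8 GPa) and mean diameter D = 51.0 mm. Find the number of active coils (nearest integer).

Required rate k = F/δ = 16.5/10.8 = 1.5278 N/mm
N_a = Gd⁴/(8D³k) = (41.8×10³ × 4.2⁴)/(8 × 51.0³ × 1.5278)
    = 1.30069e+07 / 1.62129e+06 = 8.023 → 8 coils

8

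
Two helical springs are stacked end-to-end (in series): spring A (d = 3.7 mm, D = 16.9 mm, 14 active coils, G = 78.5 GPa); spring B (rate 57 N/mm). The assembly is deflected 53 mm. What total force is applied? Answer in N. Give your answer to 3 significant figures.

k_A = Gd⁴/(8D³N_a) = (78.5×10³)(3.7⁴)/(8·16.9³·14) = 27.214 N/mm
Series: 1/k_eq = 1/27.214 + 1/57 = 0.054289; k_eq = 18.42 N/mm
F = k_eq·δ = 18.42·53 = 976.25 N

976 N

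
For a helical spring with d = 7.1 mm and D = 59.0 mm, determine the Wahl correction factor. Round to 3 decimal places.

C = D/d = 59.0/7.1 = 8.3099
K_W = (4C−1)/(4C−4) + 0.615/C = 32.239/29.239 + 0.0740 = 1.1766

1.177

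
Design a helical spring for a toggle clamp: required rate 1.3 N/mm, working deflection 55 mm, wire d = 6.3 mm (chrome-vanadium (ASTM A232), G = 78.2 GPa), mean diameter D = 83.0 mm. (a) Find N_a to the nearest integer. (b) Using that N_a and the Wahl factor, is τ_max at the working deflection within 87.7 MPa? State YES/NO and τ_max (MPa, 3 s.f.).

(a) 21 coils; (b) YES, τ_max = 66.1 MPa

N_a = Gd⁴/(8D³k) = (78.2×10³)(6.3⁴)/(8·83.0³·1.3) = 20.72 → N_a = 21
Actual rate k = Gd⁴/(8D³·21) = 1.2824 N/mm
Working load F = kδ = 1.2824·55 = 70.532 N
C = 83.0/6.3 = 13.1746; K_W = (4C−1)/(4C−4)+0.615/C = 1.1083
τ_max = K_W·8FD/(πd³) = 1.1083·59.619 = 66.075 MPa
τ_max ≤ 87.7 MPa → acceptable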